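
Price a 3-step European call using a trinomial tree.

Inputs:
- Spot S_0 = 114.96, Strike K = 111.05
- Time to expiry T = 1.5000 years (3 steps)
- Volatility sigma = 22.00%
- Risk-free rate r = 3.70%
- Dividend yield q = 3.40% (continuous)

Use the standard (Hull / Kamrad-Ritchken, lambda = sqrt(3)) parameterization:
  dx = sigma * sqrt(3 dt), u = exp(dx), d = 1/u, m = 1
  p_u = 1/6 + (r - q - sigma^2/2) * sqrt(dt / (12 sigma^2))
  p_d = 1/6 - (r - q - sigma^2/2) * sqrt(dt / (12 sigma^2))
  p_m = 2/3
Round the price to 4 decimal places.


Answer: Price = V(0,0) = 13.2261

Derivation:
dt = T/N = 0.500000; dx = sigma*sqrt(3*dt) = 0.269444
u = exp(dx) = 1.309236; d = 1/u = 0.763804
p_u = 0.146997, p_m = 0.666667, p_d = 0.186337
Discount per step: exp(-r*dt) = 0.981670
Stock lattice S(k, j) with j the centered position index:
  k=0: S(0,+0) = 114.9600
  k=1: S(1,-1) = 87.8069; S(1,+0) = 114.9600; S(1,+1) = 150.5098
  k=2: S(2,-2) = 67.0673; S(2,-1) = 87.8069; S(2,+0) = 114.9600; S(2,+1) = 150.5098; S(2,+2) = 197.0529
  k=3: S(3,-3) = 51.2263; S(3,-2) = 67.0673; S(3,-1) = 87.8069; S(3,+0) = 114.9600; S(3,+1) = 150.5098; S(3,+2) = 197.0529; S(3,+3) = 257.9887
Terminal payoffs V(N, j) = max(S_T - K, 0):
  V(3,-3) = 0.000000; V(3,-2) = 0.000000; V(3,-1) = 0.000000; V(3,+0) = 3.910000; V(3,+1) = 39.459787; V(3,+2) = 86.002854; V(3,+3) = 146.938718
Backward induction: V(k, j) = exp(-r*dt) * [p_u * V(k+1, j+1) + p_m * V(k+1, j) + p_d * V(k+1, j-1)]
  V(2,-2) = exp(-r*dt) * [p_u*0.000000 + p_m*0.000000 + p_d*0.000000] = 0.000000
  V(2,-1) = exp(-r*dt) * [p_u*3.910000 + p_m*0.000000 + p_d*0.000000] = 0.564221
  V(2,+0) = exp(-r*dt) * [p_u*39.459787 + p_m*3.910000 + p_d*0.000000] = 8.253016
  V(2,+1) = exp(-r*dt) * [p_u*86.002854 + p_m*39.459787 + p_d*3.910000] = 38.949942
  V(2,+2) = exp(-r*dt) * [p_u*146.938718 + p_m*86.002854 + p_d*39.459787] = 84.705883
  V(1,-1) = exp(-r*dt) * [p_u*8.253016 + p_m*0.564221 + p_d*0.000000] = 1.560180
  V(1,+0) = exp(-r*dt) * [p_u*38.949942 + p_m*8.253016 + p_d*0.564221] = 11.124925
  V(1,+1) = exp(-r*dt) * [p_u*84.705883 + p_m*38.949942 + p_d*8.253016] = 39.223549
  V(0,+0) = exp(-r*dt) * [p_u*39.223549 + p_m*11.124925 + p_d*1.560180] = 13.226101


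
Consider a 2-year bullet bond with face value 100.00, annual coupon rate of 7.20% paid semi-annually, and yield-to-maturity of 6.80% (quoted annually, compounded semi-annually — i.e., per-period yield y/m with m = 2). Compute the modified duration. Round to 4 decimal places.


Coupon per period c = face * coupon_rate / m = 3.600000
Periods per year m = 2; per-period yield y/m = 0.034000
Number of cashflows N = 4
Cashflows (t years, CF_t, discount factor 1/(1+y/m)^(m*t), PV):
  t = 0.5000: CF_t = 3.600000, DF = 0.967118, PV = 3.481625
  t = 1.0000: CF_t = 3.600000, DF = 0.935317, PV = 3.367142
  t = 1.5000: CF_t = 3.600000, DF = 0.904562, PV = 3.256424
  t = 2.0000: CF_t = 103.600000, DF = 0.874818, PV = 90.631173
Price P = sum_t PV_t = 100.736363
First compute Macaulay numerator sum_t t * PV_t:
  t * PV_t at t = 0.5000: 1.740812
  t * PV_t at t = 1.0000: 3.367142
  t * PV_t at t = 1.5000: 4.884635
  t * PV_t at t = 2.0000: 181.262346
Macaulay duration D = 191.254935 / 100.736363 = 1.898569
Modified duration = D / (1 + y/m) = 1.898569 / (1 + 0.034000) = 1.836140

Answer: Modified duration = 1.8361


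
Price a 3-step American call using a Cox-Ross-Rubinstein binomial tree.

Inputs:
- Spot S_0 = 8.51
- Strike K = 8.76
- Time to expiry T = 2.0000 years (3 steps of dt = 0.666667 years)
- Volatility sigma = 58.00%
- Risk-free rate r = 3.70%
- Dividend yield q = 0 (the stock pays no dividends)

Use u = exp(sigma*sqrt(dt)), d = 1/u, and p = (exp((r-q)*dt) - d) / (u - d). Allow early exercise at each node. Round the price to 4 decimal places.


Answer: Price = V(0,0) = 3.0358

Derivation:
dt = T/N = 0.666667
u = exp(sigma*sqrt(dt)) = 1.605713; d = 1/u = 0.622776
p = (exp((r-q)*dt) - d) / (u - d) = 0.409179
Discount per step: exp(-r*dt) = 0.975635
Stock lattice S(k, i) with i counting down-moves:
  k=0: S(0,0) = 8.5100
  k=1: S(1,0) = 13.6646; S(1,1) = 5.2998
  k=2: S(2,0) = 21.9415; S(2,1) = 8.5100; S(2,2) = 3.3006
  k=3: S(3,0) = 35.2317; S(3,1) = 13.6646; S(3,2) = 5.2998; S(3,3) = 2.0555
Terminal payoffs V(N, i) = max(S_T - K, 0):
  V(3,0) = 26.471691; V(3,1) = 4.904619; V(3,2) = 0.000000; V(3,3) = 0.000000
Backward induction: V(k, i) = exp(-r*dt) * [p * V(k+1, i) + (1-p) * V(k+1, i+1)]; then take max(V_cont, immediate exercise) for American.
  V(2,0) = exp(-r*dt) * [p*26.471691 + (1-p)*4.904619] = 13.394896; exercise = 13.181460; V(2,0) = max -> 13.394896
  V(2,1) = exp(-r*dt) * [p*4.904619 + (1-p)*0.000000] = 1.957970; exercise = 0.000000; V(2,1) = max -> 1.957970
  V(2,2) = exp(-r*dt) * [p*0.000000 + (1-p)*0.000000] = 0.000000; exercise = 0.000000; V(2,2) = max -> 0.000000
  V(1,0) = exp(-r*dt) * [p*13.394896 + (1-p)*1.957970] = 6.475993; exercise = 4.904619; V(1,0) = max -> 6.475993
  V(1,1) = exp(-r*dt) * [p*1.957970 + (1-p)*0.000000] = 0.781640; exercise = 0.000000; V(1,1) = max -> 0.781640
  V(0,0) = exp(-r*dt) * [p*6.475993 + (1-p)*0.781640] = 3.035835; exercise = 0.000000; V(0,0) = max -> 3.035835


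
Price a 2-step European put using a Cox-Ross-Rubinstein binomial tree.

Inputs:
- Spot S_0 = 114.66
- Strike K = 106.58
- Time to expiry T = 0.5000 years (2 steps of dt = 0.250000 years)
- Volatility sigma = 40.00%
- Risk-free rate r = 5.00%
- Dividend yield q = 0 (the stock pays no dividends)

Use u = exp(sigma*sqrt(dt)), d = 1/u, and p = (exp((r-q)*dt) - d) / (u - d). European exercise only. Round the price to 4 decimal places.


Answer: Price = V(0,0) = 7.7959

Derivation:
dt = T/N = 0.250000
u = exp(sigma*sqrt(dt)) = 1.221403; d = 1/u = 0.818731
p = (exp((r-q)*dt) - d) / (u - d) = 0.481403
Discount per step: exp(-r*dt) = 0.987578
Stock lattice S(k, i) with i counting down-moves:
  k=0: S(0,0) = 114.6600
  k=1: S(1,0) = 140.0460; S(1,1) = 93.8757
  k=2: S(2,0) = 171.0526; S(2,1) = 114.6600; S(2,2) = 76.8589
Terminal payoffs V(N, i) = max(K - S_T, 0):
  V(2,0) = 0.000000; V(2,1) = 0.000000; V(2,2) = 29.721104
Backward induction: V(k, i) = exp(-r*dt) * [p * V(k+1, i) + (1-p) * V(k+1, i+1)].
  V(1,0) = exp(-r*dt) * [p*0.000000 + (1-p)*0.000000] = 0.000000
  V(1,1) = exp(-r*dt) * [p*0.000000 + (1-p)*29.721104] = 15.221795
  V(0,0) = exp(-r*dt) * [p*0.000000 + (1-p)*15.221795] = 7.795910


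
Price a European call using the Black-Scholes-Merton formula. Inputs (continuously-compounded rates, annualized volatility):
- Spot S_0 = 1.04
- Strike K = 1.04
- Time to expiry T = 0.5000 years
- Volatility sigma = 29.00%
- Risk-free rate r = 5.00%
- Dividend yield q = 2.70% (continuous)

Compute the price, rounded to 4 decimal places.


d1 = (ln(S/K) + (r - q + 0.5*sigma^2) * T) / (sigma * sqrt(T)) = 0.15861137
d2 = d1 - sigma * sqrt(T) = -0.04644960
exp(-rT) = 0.97530991; exp(-qT) = 0.98659072
C = S_0 * exp(-qT) * N(d1) - K * exp(-rT) * N(d2)
N(d1) = 0.56301246; N(d2) = 0.48147595
C = 1.0400 * 0.98659072 * 0.56301246 - 1.0400 * 0.97530991 * 0.48147595 = 0.0893

Answer: Price = 0.0893


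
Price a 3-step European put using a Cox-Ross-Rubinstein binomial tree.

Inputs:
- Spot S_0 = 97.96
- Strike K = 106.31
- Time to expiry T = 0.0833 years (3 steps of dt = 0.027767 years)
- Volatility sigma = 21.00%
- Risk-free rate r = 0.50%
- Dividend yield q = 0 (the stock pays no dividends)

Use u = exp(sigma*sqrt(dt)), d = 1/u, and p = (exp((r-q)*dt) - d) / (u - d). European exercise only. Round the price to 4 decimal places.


dt = T/N = 0.027767
u = exp(sigma*sqrt(dt)) = 1.035612; d = 1/u = 0.965612
p = (exp((r-q)*dt) - d) / (u - d) = 0.493236
Discount per step: exp(-r*dt) = 0.999861
Stock lattice S(k, i) with i counting down-moves:
  k=0: S(0,0) = 97.9600
  k=1: S(1,0) = 101.4486; S(1,1) = 94.5914
  k=2: S(2,0) = 105.0614; S(2,1) = 97.9600; S(2,2) = 91.3386
  k=3: S(3,0) = 108.8029; S(3,1) = 101.4486; S(3,2) = 94.5914; S(3,3) = 88.1976
Terminal payoffs V(N, i) = max(K - S_T, 0):
  V(3,0) = 0.000000; V(3,1) = 4.861404; V(3,2) = 11.718631; V(3,3) = 18.112357
Backward induction: V(k, i) = exp(-r*dt) * [p * V(k+1, i) + (1-p) * V(k+1, i+1)].
  V(2,0) = exp(-r*dt) * [p*0.000000 + (1-p)*4.861404] = 2.463242
  V(2,1) = exp(-r*dt) * [p*4.861404 + (1-p)*11.718631] = 8.335242
  V(2,2) = exp(-r*dt) * [p*11.718631 + (1-p)*18.112357] = 14.956664
  V(1,0) = exp(-r*dt) * [p*2.463242 + (1-p)*8.335242] = 5.438204
  V(1,1) = exp(-r*dt) * [p*8.335242 + (1-p)*14.956664] = 11.689117
  V(0,0) = exp(-r*dt) * [p*5.438204 + (1-p)*11.689117] = 8.604746

Answer: Price = V(0,0) = 8.6047


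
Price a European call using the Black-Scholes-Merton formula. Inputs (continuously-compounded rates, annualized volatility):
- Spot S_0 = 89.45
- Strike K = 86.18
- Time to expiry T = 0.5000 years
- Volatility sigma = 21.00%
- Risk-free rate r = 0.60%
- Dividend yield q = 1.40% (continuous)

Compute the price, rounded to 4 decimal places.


d1 = (ln(S/K) + (r - q + 0.5*sigma^2) * T) / (sigma * sqrt(T)) = 0.29810731
d2 = d1 - sigma * sqrt(T) = 0.14961489
exp(-rT) = 0.99700450; exp(-qT) = 0.99302444
C = S_0 * exp(-qT) * N(d1) - K * exp(-rT) * N(d2)
N(d1) = 0.61718937; N(d2) = 0.55946577
C = 89.4500 * 0.99302444 * 0.61718937 - 86.1800 * 0.99700450 * 0.55946577 = 6.7522

Answer: Price = 6.7522


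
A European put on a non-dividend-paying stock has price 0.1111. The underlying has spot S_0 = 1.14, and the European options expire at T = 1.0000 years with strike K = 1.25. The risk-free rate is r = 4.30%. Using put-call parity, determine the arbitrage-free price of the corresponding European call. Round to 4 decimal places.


Put-call parity: C - P = S_0 * exp(-qT) - K * exp(-rT).
S_0 * exp(-qT) = 1.1400 * 1.00000000 = 1.14000000
K * exp(-rT) = 1.2500 * 0.95791139 = 1.19738924
C = P + S*exp(-qT) - K*exp(-rT)
C = 0.1111 + 1.14000000 - 1.19738924 = 0.0537

Answer: Call price = 0.0537


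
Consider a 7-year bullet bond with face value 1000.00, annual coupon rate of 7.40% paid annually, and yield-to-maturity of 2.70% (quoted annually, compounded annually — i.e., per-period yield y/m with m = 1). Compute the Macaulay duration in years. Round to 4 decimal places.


Coupon per period c = face * coupon_rate / m = 74.000000
Periods per year m = 1; per-period yield y/m = 0.027000
Number of cashflows N = 7
Cashflows (t years, CF_t, discount factor 1/(1+y/m)^(m*t), PV):
  t = 1.0000: CF_t = 74.000000, DF = 0.973710, PV = 72.054528
  t = 2.0000: CF_t = 74.000000, DF = 0.948111, PV = 70.160202
  t = 3.0000: CF_t = 74.000000, DF = 0.923185, PV = 68.315679
  t = 4.0000: CF_t = 74.000000, DF = 0.898914, PV = 66.519648
  t = 5.0000: CF_t = 74.000000, DF = 0.875282, PV = 64.770836
  t = 6.0000: CF_t = 74.000000, DF = 0.852270, PV = 63.068000
  t = 7.0000: CF_t = 1074.000000, DF = 0.829864, PV = 891.273874
Price P = sum_t PV_t = 1296.162767
Macaulay numerator sum_t t * PV_t:
  t * PV_t at t = 1.0000: 72.054528
  t * PV_t at t = 2.0000: 140.320405
  t * PV_t at t = 3.0000: 204.947037
  t * PV_t at t = 4.0000: 266.078594
  t * PV_t at t = 5.0000: 323.854179
  t * PV_t at t = 6.0000: 378.407999
  t * PV_t at t = 7.0000: 6238.917118
Macaulay duration D = (sum_t t * PV_t) / P = 7624.579860 / 1296.162767 = 5.882425

Answer: Macaulay duration = 5.8824 years


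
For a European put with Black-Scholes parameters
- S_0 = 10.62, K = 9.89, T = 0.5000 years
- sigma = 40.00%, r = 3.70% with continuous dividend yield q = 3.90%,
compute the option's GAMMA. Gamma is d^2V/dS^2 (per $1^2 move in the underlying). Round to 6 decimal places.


Answer: Gamma = 0.120726

Derivation:
d1 = 0.3896684105; d2 = 0.1068256980
phi(d1) = 0.3697754800; exp(-qT) = 0.9806888952; exp(-rT) = 0.9816700746
Gamma = exp(-qT) * phi(d1) / (S * sigma * sqrt(T)) = 0.9806888952 * 0.3697754800 / (10.6200 * 0.4000 * 0.7071067812) = 0.120726


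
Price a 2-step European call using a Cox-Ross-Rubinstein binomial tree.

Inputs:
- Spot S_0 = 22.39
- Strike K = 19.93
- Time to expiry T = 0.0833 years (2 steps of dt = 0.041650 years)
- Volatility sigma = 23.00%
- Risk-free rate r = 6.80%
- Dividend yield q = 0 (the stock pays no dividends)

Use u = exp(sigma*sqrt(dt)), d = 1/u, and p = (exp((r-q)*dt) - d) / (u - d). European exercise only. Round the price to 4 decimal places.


dt = T/N = 0.041650
u = exp(sigma*sqrt(dt)) = 1.048058; d = 1/u = 0.954145
p = (exp((r-q)*dt) - d) / (u - d) = 0.518468
Discount per step: exp(-r*dt) = 0.997172
Stock lattice S(k, i) with i counting down-moves:
  k=0: S(0,0) = 22.3900
  k=1: S(1,0) = 23.4660; S(1,1) = 21.3633
  k=2: S(2,0) = 24.5938; S(2,1) = 22.3900; S(2,2) = 20.3837
Terminal payoffs V(N, i) = max(S_T - K, 0):
  V(2,0) = 4.663760; V(2,1) = 2.460000; V(2,2) = 0.453711
Backward induction: V(k, i) = exp(-r*dt) * [p * V(k+1, i) + (1-p) * V(k+1, i+1)].
  V(1,0) = exp(-r*dt) * [p*4.663760 + (1-p)*2.460000] = 3.592390
  V(1,1) = exp(-r*dt) * [p*2.460000 + (1-p)*0.453711] = 1.489682
  V(0,0) = exp(-r*dt) * [p*3.592390 + (1-p)*1.489682] = 2.572572

Answer: Price = V(0,0) = 2.5726


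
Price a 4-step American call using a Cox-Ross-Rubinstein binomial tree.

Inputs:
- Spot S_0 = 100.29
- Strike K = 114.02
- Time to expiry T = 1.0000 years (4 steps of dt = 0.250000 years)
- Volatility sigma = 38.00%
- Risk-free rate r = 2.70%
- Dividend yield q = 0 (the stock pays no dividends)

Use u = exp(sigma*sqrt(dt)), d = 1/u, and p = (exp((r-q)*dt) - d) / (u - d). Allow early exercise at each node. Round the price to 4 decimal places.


dt = T/N = 0.250000
u = exp(sigma*sqrt(dt)) = 1.209250; d = 1/u = 0.826959
p = (exp((r-q)*dt) - d) / (u - d) = 0.470359
Discount per step: exp(-r*dt) = 0.993273
Stock lattice S(k, i) with i counting down-moves:
  k=0: S(0,0) = 100.2900
  k=1: S(1,0) = 121.2756; S(1,1) = 82.9357
  k=2: S(2,0) = 146.6525; S(2,1) = 100.2900; S(2,2) = 68.5845
  k=3: S(3,0) = 177.3395; S(3,1) = 121.2756; S(3,2) = 82.9357; S(3,3) = 56.7165
  k=4: S(4,0) = 214.4477; S(4,1) = 146.6525; S(4,2) = 100.2900; S(4,3) = 68.5845; S(4,4) = 46.9023
Terminal payoffs V(N, i) = max(S_T - K, 0):
  V(4,0) = 100.427722; V(4,1) = 32.632521; V(4,2) = 0.000000; V(4,3) = 0.000000; V(4,4) = 0.000000
Backward induction: V(k, i) = exp(-r*dt) * [p * V(k+1, i) + (1-p) * V(k+1, i+1)]; then take max(V_cont, immediate exercise) for American.
  V(3,0) = exp(-r*dt) * [p*100.427722 + (1-p)*32.632521] = 64.086546; exercise = 63.319503; V(3,0) = max -> 64.086546
  V(3,1) = exp(-r*dt) * [p*32.632521 + (1-p)*0.000000] = 15.245738; exercise = 7.255642; V(3,1) = max -> 15.245738
  V(3,2) = exp(-r*dt) * [p*0.000000 + (1-p)*0.000000] = 0.000000; exercise = 0.000000; V(3,2) = max -> 0.000000
  V(3,3) = exp(-r*dt) * [p*0.000000 + (1-p)*0.000000] = 0.000000; exercise = 0.000000; V(3,3) = max -> 0.000000
  V(2,0) = exp(-r*dt) * [p*64.086546 + (1-p)*15.245738] = 37.961338; exercise = 32.632521; V(2,0) = max -> 37.961338
  V(2,1) = exp(-r*dt) * [p*15.245738 + (1-p)*0.000000] = 7.122727; exercise = 0.000000; V(2,1) = max -> 7.122727
  V(2,2) = exp(-r*dt) * [p*0.000000 + (1-p)*0.000000] = 0.000000; exercise = 0.000000; V(2,2) = max -> 0.000000
  V(1,0) = exp(-r*dt) * [p*37.961338 + (1-p)*7.122727] = 21.482443; exercise = 7.255642; V(1,0) = max -> 21.482443
  V(1,1) = exp(-r*dt) * [p*7.122727 + (1-p)*0.000000] = 3.327699; exercise = 0.000000; V(1,1) = max -> 3.327699
  V(0,0) = exp(-r*dt) * [p*21.482443 + (1-p)*3.327699] = 11.787111; exercise = 0.000000; V(0,0) = max -> 11.787111

Answer: Price = V(0,0) = 11.7871


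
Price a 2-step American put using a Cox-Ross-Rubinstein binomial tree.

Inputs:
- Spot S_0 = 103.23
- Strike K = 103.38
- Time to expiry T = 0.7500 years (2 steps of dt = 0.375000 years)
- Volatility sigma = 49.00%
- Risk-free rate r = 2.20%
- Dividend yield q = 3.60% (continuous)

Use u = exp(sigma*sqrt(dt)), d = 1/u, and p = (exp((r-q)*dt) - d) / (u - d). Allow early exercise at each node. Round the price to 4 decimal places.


dt = T/N = 0.375000
u = exp(sigma*sqrt(dt)) = 1.349943; d = 1/u = 0.740772
p = (exp((r-q)*dt) - d) / (u - d) = 0.416947
Discount per step: exp(-r*dt) = 0.991784
Stock lattice S(k, i) with i counting down-moves:
  k=0: S(0,0) = 103.2300
  k=1: S(1,0) = 139.3546; S(1,1) = 76.4699
  k=2: S(2,0) = 188.1208; S(2,1) = 103.2300; S(2,2) = 56.6467
Terminal payoffs V(N, i) = max(K - S_T, 0):
  V(2,0) = 0.000000; V(2,1) = 0.150000; V(2,2) = 46.733255
Backward induction: V(k, i) = exp(-r*dt) * [p * V(k+1, i) + (1-p) * V(k+1, i+1)]; then take max(V_cont, immediate exercise) for American.
  V(1,0) = exp(-r*dt) * [p*0.000000 + (1-p)*0.150000] = 0.086739; exercise = 0.000000; V(1,0) = max -> 0.086739
  V(1,1) = exp(-r*dt) * [p*0.150000 + (1-p)*46.733255] = 27.086144; exercise = 26.910114; V(1,1) = max -> 27.086144
  V(0,0) = exp(-r*dt) * [p*0.086739 + (1-p)*27.086144] = 15.698785; exercise = 0.150000; V(0,0) = max -> 15.698785

Answer: Price = V(0,0) = 15.6988


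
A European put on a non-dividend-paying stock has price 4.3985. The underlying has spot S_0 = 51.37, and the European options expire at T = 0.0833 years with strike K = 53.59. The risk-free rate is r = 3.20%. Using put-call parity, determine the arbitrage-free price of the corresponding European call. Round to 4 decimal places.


Put-call parity: C - P = S_0 * exp(-qT) - K * exp(-rT).
S_0 * exp(-qT) = 51.3700 * 1.00000000 = 51.37000000
K * exp(-rT) = 53.5900 * 0.99733795 = 53.44734072
C = P + S*exp(-qT) - K*exp(-rT)
C = 4.3985 + 51.37000000 - 53.44734072 = 2.3212

Answer: Call price = 2.3212


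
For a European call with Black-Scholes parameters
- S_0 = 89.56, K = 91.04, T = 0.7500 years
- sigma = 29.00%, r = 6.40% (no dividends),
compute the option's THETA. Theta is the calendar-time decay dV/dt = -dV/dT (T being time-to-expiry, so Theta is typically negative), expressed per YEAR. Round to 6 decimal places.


Answer: Theta = -8.573452

Derivation:
d1 = 0.2514353309; d2 = 0.0002879638
phi(d1) = 0.3865289944; exp(-qT) = 1.0000000000; exp(-rT) = 0.9531337871
Theta = -S*exp(-qT)*phi(d1)*sigma/(2*sqrt(T)) - r*K*exp(-rT)*N(d2) + q*S*exp(-qT)*N(d1)
N(d1) = 0.5992612226; N(d2) = 0.5001148809; sqrt(T) = 0.8660254038
Term 1 = -89.5600 * 1.0000000000 * 0.3865289944 * 0.2900 / (2 * 0.8660254038) = -5.7960688047
Term 2 = -0.0640 * 91.0400 * 0.9531337871 * 0.5001148809 = -2.7773835893
Term 3 = 0 (no dividend yield, q = 0)
Theta = -5.7960688047 + (-2.7773835893) + (0.0000000000) = -8.573452


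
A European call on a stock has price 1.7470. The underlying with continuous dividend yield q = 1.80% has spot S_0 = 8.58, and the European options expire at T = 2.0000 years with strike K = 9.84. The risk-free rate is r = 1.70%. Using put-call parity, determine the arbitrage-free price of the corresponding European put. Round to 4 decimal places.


Put-call parity: C - P = S_0 * exp(-qT) - K * exp(-rT).
S_0 * exp(-qT) = 8.5800 * 0.96464029 = 8.27661372
K * exp(-rT) = 9.8400 * 0.96657150 = 9.51106361
P = C - S*exp(-qT) + K*exp(-rT)
P = 1.7470 - 8.27661372 + 9.51106361 = 2.9814

Answer: Put price = 2.9814


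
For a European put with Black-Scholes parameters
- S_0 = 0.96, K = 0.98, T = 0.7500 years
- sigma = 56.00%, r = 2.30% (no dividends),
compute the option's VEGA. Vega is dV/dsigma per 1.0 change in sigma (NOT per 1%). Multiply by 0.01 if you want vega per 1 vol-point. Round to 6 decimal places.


d1 = 0.2355397599; d2 = -0.2494344662
phi(d1) = 0.3880279048; exp(-qT) = 1.0000000000; exp(-rT) = 0.9828979294
Vega = S * exp(-qT) * phi(d1) * sqrt(T) = 0.9600 * 1.0000000000 * 0.3880279048 * 0.8660254038 = 0.322600

Answer: Vega = 0.322600


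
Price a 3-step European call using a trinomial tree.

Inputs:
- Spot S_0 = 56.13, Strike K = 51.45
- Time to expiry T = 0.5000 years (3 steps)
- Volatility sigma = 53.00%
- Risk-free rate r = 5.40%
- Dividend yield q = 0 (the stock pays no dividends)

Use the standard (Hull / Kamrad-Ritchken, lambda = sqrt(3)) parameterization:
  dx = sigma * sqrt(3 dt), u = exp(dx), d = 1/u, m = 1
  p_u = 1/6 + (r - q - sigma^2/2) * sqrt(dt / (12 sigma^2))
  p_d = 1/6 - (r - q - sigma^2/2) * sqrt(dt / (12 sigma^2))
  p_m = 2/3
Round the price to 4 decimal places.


Answer: Price = V(0,0) = 11.2120

Derivation:
dt = T/N = 0.166667; dx = sigma*sqrt(3*dt) = 0.374767
u = exp(dx) = 1.454652; d = 1/u = 0.687450
p_u = 0.147444, p_m = 0.666667, p_d = 0.185890
Discount per step: exp(-r*dt) = 0.991040
Stock lattice S(k, j) with j the centered position index:
  k=0: S(0,+0) = 56.1300
  k=1: S(1,-1) = 38.5866; S(1,+0) = 56.1300; S(1,+1) = 81.6496
  k=2: S(2,-2) = 26.5263; S(2,-1) = 38.5866; S(2,+0) = 56.1300; S(2,+1) = 81.6496; S(2,+2) = 118.7718
  k=3: S(3,-3) = 18.2355; S(3,-2) = 26.5263; S(3,-1) = 38.5866; S(3,+0) = 56.1300; S(3,+1) = 81.6496; S(3,+2) = 118.7718; S(3,+3) = 172.7716
Terminal payoffs V(N, j) = max(S_T - K, 0):
  V(3,-3) = 0.000000; V(3,-2) = 0.000000; V(3,-1) = 0.000000; V(3,+0) = 4.680000; V(3,+1) = 30.199608; V(3,+2) = 67.321754; V(3,+3) = 121.321552
Backward induction: V(k, j) = exp(-r*dt) * [p_u * V(k+1, j+1) + p_m * V(k+1, j) + p_d * V(k+1, j-1)]
  V(2,-2) = exp(-r*dt) * [p_u*0.000000 + p_m*0.000000 + p_d*0.000000] = 0.000000
  V(2,-1) = exp(-r*dt) * [p_u*4.680000 + p_m*0.000000 + p_d*0.000000] = 0.683854
  V(2,+0) = exp(-r*dt) * [p_u*30.199608 + p_m*4.680000 + p_d*0.000000] = 7.504890
  V(2,+1) = exp(-r*dt) * [p_u*67.321754 + p_m*30.199608 + p_d*4.680000] = 30.652083
  V(2,+2) = exp(-r*dt) * [p_u*121.321552 + p_m*67.321754 + p_d*30.199608] = 67.770366
  V(1,-1) = exp(-r*dt) * [p_u*7.504890 + p_m*0.683854 + p_d*0.000000] = 1.548451
  V(1,+0) = exp(-r*dt) * [p_u*30.652083 + p_m*7.504890 + p_d*0.683854] = 9.563376
  V(1,+1) = exp(-r*dt) * [p_u*67.770366 + p_m*30.652083 + p_d*7.504890] = 31.536996
  V(0,+0) = exp(-r*dt) * [p_u*31.536996 + p_m*9.563376 + p_d*1.548451] = 11.211990


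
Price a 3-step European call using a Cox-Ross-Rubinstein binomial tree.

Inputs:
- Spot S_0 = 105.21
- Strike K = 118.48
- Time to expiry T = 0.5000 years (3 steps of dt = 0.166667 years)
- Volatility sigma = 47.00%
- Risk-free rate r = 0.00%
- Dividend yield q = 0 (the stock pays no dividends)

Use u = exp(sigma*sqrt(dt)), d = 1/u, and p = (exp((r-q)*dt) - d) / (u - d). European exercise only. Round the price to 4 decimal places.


Answer: Price = V(0,0) = 9.3622

Derivation:
dt = T/N = 0.166667
u = exp(sigma*sqrt(dt)) = 1.211521; d = 1/u = 0.825409
p = (exp((r-q)*dt) - d) / (u - d) = 0.452177
Discount per step: exp(-r*dt) = 1.000000
Stock lattice S(k, i) with i counting down-moves:
  k=0: S(0,0) = 105.2100
  k=1: S(1,0) = 127.4641; S(1,1) = 86.8412
  k=2: S(2,0) = 154.4255; S(2,1) = 105.2100; S(2,2) = 71.6795
  k=3: S(3,0) = 187.0897; S(3,1) = 127.4641; S(3,2) = 86.8412; S(3,3) = 59.1649
Terminal payoffs V(N, i) = max(S_T - K, 0):
  V(3,0) = 68.609749; V(3,1) = 8.984137; V(3,2) = 0.000000; V(3,3) = 0.000000
Backward induction: V(k, i) = exp(-r*dt) * [p * V(k+1, i) + (1-p) * V(k+1, i+1)].
  V(2,0) = exp(-r*dt) * [p*68.609749 + (1-p)*8.984137] = 35.945495
  V(2,1) = exp(-r*dt) * [p*8.984137 + (1-p)*0.000000] = 4.062424
  V(2,2) = exp(-r*dt) * [p*0.000000 + (1-p)*0.000000] = 0.000000
  V(1,0) = exp(-r*dt) * [p*35.945495 + (1-p)*4.062424] = 18.479230
  V(1,1) = exp(-r*dt) * [p*4.062424 + (1-p)*0.000000] = 1.836937
  V(0,0) = exp(-r*dt) * [p*18.479230 + (1-p)*1.836937] = 9.362207


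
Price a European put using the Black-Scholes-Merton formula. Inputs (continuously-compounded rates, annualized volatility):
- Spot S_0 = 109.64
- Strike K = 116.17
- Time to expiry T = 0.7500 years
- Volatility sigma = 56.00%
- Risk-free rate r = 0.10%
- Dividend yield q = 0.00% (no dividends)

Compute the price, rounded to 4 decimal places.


d1 = (ln(S/K) + (r - q + 0.5*sigma^2) * T) / (sigma * sqrt(T)) = 0.12474402
d2 = d1 - sigma * sqrt(T) = -0.36023020
exp(-rT) = 0.99925028; exp(-qT) = 1.00000000
P = K * exp(-rT) * N(-d2) - S_0 * exp(-qT) * N(-d1)
N(-d1) = 0.45036310; N(-d2) = 0.64066251
P = 116.1700 * 0.99925028 * 0.64066251 - 109.6400 * 1.00000000 * 0.45036310 = 24.9922

Answer: Price = 24.9922


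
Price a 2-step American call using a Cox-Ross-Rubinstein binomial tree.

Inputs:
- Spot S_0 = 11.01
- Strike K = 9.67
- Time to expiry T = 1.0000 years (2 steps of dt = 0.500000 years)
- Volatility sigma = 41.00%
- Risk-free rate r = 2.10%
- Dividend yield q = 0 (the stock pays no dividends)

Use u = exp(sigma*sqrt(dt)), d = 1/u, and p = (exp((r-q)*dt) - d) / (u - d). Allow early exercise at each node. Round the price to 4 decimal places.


dt = T/N = 0.500000
u = exp(sigma*sqrt(dt)) = 1.336312; d = 1/u = 0.748328
p = (exp((r-q)*dt) - d) / (u - d) = 0.445977
Discount per step: exp(-r*dt) = 0.989555
Stock lattice S(k, i) with i counting down-moves:
  k=0: S(0,0) = 11.0100
  k=1: S(1,0) = 14.7128; S(1,1) = 8.2391
  k=2: S(2,0) = 19.6609; S(2,1) = 11.0100; S(2,2) = 6.1655
Terminal payoffs V(N, i) = max(S_T - K, 0):
  V(2,0) = 9.990893; V(2,1) = 1.340000; V(2,2) = 0.000000
Backward induction: V(k, i) = exp(-r*dt) * [p * V(k+1, i) + (1-p) * V(k+1, i+1)]; then take max(V_cont, immediate exercise) for American.
  V(1,0) = exp(-r*dt) * [p*9.990893 + (1-p)*1.340000] = 5.143802; exercise = 5.042798; V(1,0) = max -> 5.143802
  V(1,1) = exp(-r*dt) * [p*1.340000 + (1-p)*0.000000] = 0.591367; exercise = 0.000000; V(1,1) = max -> 0.591367
  V(0,0) = exp(-r*dt) * [p*5.143802 + (1-p)*0.591367] = 2.594263; exercise = 1.340000; V(0,0) = max -> 2.594263

Answer: Price = V(0,0) = 2.5943


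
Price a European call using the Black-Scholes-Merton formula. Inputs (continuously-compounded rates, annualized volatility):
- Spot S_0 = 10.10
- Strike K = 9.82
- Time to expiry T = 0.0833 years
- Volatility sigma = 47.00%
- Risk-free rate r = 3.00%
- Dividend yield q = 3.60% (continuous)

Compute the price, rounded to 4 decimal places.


Answer: Price = 0.6853

Derivation:
d1 = (ln(S/K) + (r - q + 0.5*sigma^2) * T) / (sigma * sqrt(T)) = 0.27139653
d2 = d1 - sigma * sqrt(T) = 0.13574635
exp(-rT) = 0.99750412; exp(-qT) = 0.99700569
C = S_0 * exp(-qT) * N(d1) - K * exp(-rT) * N(d2)
N(d1) = 0.60695696; N(d2) = 0.55398910
C = 10.1000 * 0.99700569 * 0.60695696 - 9.8200 * 0.99750412 * 0.55398910 = 0.6853


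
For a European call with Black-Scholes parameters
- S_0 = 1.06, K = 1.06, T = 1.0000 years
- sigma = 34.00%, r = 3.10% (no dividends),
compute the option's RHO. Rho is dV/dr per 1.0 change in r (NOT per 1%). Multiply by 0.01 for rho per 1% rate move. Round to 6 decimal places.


d1 = 0.2611764706; d2 = -0.0788235294
phi(d1) = 0.3855651467; exp(-qT) = 1.0000000000; exp(-rT) = 0.9694755731
N(d2) = 0.4685864943
Rho = K*T*exp(-rT)*N(d2) = 1.0600 * 1.0000 * 0.9694755731 * 0.4685864943 = 0.481540

Answer: Rho = 0.481540


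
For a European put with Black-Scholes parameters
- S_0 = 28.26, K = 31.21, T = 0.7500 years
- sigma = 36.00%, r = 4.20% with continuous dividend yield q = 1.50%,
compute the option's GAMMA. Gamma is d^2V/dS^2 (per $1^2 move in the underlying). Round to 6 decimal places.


d1 = -0.0976401273; d2 = -0.4094092726
phi(d1) = 0.3970451287; exp(-qT) = 0.9888130446; exp(-rT) = 0.9689909565
Gamma = exp(-qT) * phi(d1) / (S * sigma * sqrt(T)) = 0.9888130446 * 0.3970451287 / (28.2600 * 0.3600 * 0.8660254038) = 0.044560

Answer: Gamma = 0.044560


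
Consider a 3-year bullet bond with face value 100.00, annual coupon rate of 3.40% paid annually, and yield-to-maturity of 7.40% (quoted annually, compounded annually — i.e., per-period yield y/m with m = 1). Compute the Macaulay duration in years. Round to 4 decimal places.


Answer: Macaulay duration = 2.8964 years

Derivation:
Coupon per period c = face * coupon_rate / m = 3.400000
Periods per year m = 1; per-period yield y/m = 0.074000
Number of cashflows N = 3
Cashflows (t years, CF_t, discount factor 1/(1+y/m)^(m*t), PV):
  t = 1.0000: CF_t = 3.400000, DF = 0.931099, PV = 3.165736
  t = 2.0000: CF_t = 3.400000, DF = 0.866945, PV = 2.947612
  t = 3.0000: CF_t = 103.400000, DF = 0.807211, PV = 83.465634
Price P = sum_t PV_t = 89.578981
Macaulay numerator sum_t t * PV_t:
  t * PV_t at t = 1.0000: 3.165736
  t * PV_t at t = 2.0000: 5.895225
  t * PV_t at t = 3.0000: 250.396901
Macaulay duration D = (sum_t t * PV_t) / P = 259.457861 / 89.578981 = 2.896415


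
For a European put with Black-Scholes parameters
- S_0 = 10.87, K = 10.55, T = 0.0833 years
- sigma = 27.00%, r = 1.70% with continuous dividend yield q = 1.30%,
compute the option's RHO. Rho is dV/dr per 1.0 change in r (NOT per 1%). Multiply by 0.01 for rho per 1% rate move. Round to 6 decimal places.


Answer: Rho = -0.319115

Derivation:
d1 = 0.4266872302; d2 = 0.3487605338
phi(d1) = 0.3642300777; exp(-qT) = 0.9989176861; exp(-rT) = 0.9985849022
N(-d2) = 0.3636345473
Rho = -K*T*exp(-rT)*N(-d2) = -10.5500 * 0.0833 * 0.9985849022 * 0.3636345473 = -0.319115


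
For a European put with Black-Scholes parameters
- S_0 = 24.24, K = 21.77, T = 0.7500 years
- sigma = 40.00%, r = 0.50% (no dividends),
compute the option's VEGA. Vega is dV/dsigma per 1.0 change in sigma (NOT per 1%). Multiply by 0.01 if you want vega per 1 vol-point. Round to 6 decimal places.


Answer: Vega = 7.411787

Derivation:
d1 = 0.4942732777; d2 = 0.1478631162
phi(d1) = 0.3530690720; exp(-qT) = 1.0000000000; exp(-rT) = 0.9962570225
Vega = S * exp(-qT) * phi(d1) * sqrt(T) = 24.2400 * 1.0000000000 * 0.3530690720 * 0.8660254038 = 7.411787


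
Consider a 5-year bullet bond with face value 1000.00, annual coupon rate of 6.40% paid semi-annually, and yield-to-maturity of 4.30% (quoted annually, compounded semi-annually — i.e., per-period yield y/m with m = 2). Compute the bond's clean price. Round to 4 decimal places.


Answer: Price = 1093.5812

Derivation:
Coupon per period c = face * coupon_rate / m = 32.000000
Periods per year m = 2; per-period yield y/m = 0.021500
Number of cashflows N = 10
Cashflows (t years, CF_t, discount factor 1/(1+y/m)^(m*t), PV):
  t = 0.5000: CF_t = 32.000000, DF = 0.978953, PV = 31.326481
  t = 1.0000: CF_t = 32.000000, DF = 0.958348, PV = 30.667137
  t = 1.5000: CF_t = 32.000000, DF = 0.938177, PV = 30.021671
  t = 2.0000: CF_t = 32.000000, DF = 0.918431, PV = 29.389791
  t = 2.5000: CF_t = 32.000000, DF = 0.899100, PV = 28.771210
  t = 3.0000: CF_t = 32.000000, DF = 0.880177, PV = 28.165648
  t = 3.5000: CF_t = 32.000000, DF = 0.861651, PV = 27.572832
  t = 4.0000: CF_t = 32.000000, DF = 0.843515, PV = 26.992494
  t = 4.5000: CF_t = 32.000000, DF = 0.825762, PV = 26.424370
  t = 5.0000: CF_t = 1032.000000, DF = 0.808381, PV = 834.249563
Price P = sum_t PV_t = 1093.581197


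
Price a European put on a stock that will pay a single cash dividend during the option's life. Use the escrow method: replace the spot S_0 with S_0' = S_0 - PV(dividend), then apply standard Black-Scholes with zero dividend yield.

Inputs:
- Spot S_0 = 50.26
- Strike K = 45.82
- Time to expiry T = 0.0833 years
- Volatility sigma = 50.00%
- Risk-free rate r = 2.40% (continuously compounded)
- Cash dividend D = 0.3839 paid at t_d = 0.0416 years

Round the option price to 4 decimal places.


Answer: Price = 1.1577

Derivation:
PV(D) = D * exp(-r * t_d) = 0.3839 * 0.99900210 = 0.38351691
S_0' = S_0 - PV(D) = 50.2600 - 0.38351691 = 49.87648309
d1 = (ln(S_0'/K) + (r + sigma^2/2)*T) / (sigma*sqrt(T)) = 0.67383766
d2 = d1 - sigma*sqrt(T) = 0.52952896
exp(-rT) = 0.99800280
N(-d1) = 0.25020727; N(-d2) = 0.29821928
P = K * exp(-rT) * N(-d2) - S_0' * N(-d1) = 45.8200 * 0.99800280 * 0.29821928 - 49.87648309 * 0.25020727 = 1.1577


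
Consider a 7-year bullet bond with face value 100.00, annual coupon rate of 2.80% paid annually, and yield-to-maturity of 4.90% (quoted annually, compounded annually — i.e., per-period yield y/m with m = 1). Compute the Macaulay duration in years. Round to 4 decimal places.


Answer: Macaulay duration = 6.4091 years

Derivation:
Coupon per period c = face * coupon_rate / m = 2.800000
Periods per year m = 1; per-period yield y/m = 0.049000
Number of cashflows N = 7
Cashflows (t years, CF_t, discount factor 1/(1+y/m)^(m*t), PV):
  t = 1.0000: CF_t = 2.800000, DF = 0.953289, PV = 2.669209
  t = 2.0000: CF_t = 2.800000, DF = 0.908760, PV = 2.544527
  t = 3.0000: CF_t = 2.800000, DF = 0.866310, PV = 2.425669
  t = 4.0000: CF_t = 2.800000, DF = 0.825844, PV = 2.312363
  t = 5.0000: CF_t = 2.800000, DF = 0.787268, PV = 2.204350
  t = 6.0000: CF_t = 2.800000, DF = 0.750494, PV = 2.101382
  t = 7.0000: CF_t = 102.800000, DF = 0.715437, PV = 73.546955
Price P = sum_t PV_t = 87.804456
Macaulay numerator sum_t t * PV_t:
  t * PV_t at t = 1.0000: 2.669209
  t * PV_t at t = 2.0000: 5.089054
  t * PV_t at t = 3.0000: 7.277007
  t * PV_t at t = 4.0000: 9.249453
  t * PV_t at t = 5.0000: 11.021751
  t * PV_t at t = 6.0000: 12.608295
  t * PV_t at t = 7.0000: 514.828686
Macaulay duration D = (sum_t t * PV_t) / P = 562.743455 / 87.804456 = 6.409053


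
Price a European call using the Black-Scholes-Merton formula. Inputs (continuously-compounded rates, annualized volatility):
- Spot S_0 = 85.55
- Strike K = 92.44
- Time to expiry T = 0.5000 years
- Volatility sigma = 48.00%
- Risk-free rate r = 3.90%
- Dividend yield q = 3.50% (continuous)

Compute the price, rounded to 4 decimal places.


Answer: Price = 8.7649

Derivation:
d1 = (ln(S/K) + (r - q + 0.5*sigma^2) * T) / (sigma * sqrt(T)) = -0.05261695
d2 = d1 - sigma * sqrt(T) = -0.39202821
exp(-rT) = 0.98068890; exp(-qT) = 0.98265224
C = S_0 * exp(-qT) * N(d1) - K * exp(-rT) * N(d2)
N(d1) = 0.47901856; N(d2) = 0.34751869
C = 85.5500 * 0.98265224 * 0.47901856 - 92.4400 * 0.98068890 * 0.34751869 = 8.7649


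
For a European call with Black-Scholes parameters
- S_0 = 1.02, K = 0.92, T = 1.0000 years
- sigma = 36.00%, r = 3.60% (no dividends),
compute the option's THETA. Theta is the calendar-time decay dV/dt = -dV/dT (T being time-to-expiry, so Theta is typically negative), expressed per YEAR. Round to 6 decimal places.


d1 = 0.5666228784; d2 = 0.2066228784
phi(d1) = 0.3397758048; exp(-qT) = 1.0000000000; exp(-rT) = 0.9646402935
Theta = -S*exp(-qT)*phi(d1)*sigma/(2*sqrt(T)) - r*K*exp(-rT)*N(d2) + q*S*exp(-qT)*N(d1)
N(d1) = 0.7145147861; N(d2) = 0.5818478043; sqrt(T) = 1.0000000000
Term 1 = -1.0200 * 1.0000000000 * 0.3397758048 * 0.3600 / (2 * 1.0000000000) = -0.0623828378
Term 2 = -0.0360 * 0.9200 * 0.9646402935 * 0.5818478043 = -0.0185893895
Term 3 = 0 (no dividend yield, q = 0)
Theta = -0.0623828378 + (-0.0185893895) + (0.0000000000) = -0.080972

Answer: Theta = -0.080972


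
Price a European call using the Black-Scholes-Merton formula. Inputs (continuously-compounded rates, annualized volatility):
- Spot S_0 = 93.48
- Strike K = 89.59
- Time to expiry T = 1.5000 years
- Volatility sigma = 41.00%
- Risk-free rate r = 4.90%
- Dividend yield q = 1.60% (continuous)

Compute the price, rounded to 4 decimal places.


Answer: Price = 21.5912

Derivation:
d1 = (ln(S/K) + (r - q + 0.5*sigma^2) * T) / (sigma * sqrt(T)) = 0.43429414
d2 = d1 - sigma * sqrt(T) = -0.06785126
exp(-rT) = 0.92913615; exp(-qT) = 0.97628571
C = S_0 * exp(-qT) * N(d1) - K * exp(-rT) * N(d2)
N(d1) = 0.66796257; N(d2) = 0.47295202
C = 93.4800 * 0.97628571 * 0.66796257 - 89.5900 * 0.92913615 * 0.47295202 = 21.5912


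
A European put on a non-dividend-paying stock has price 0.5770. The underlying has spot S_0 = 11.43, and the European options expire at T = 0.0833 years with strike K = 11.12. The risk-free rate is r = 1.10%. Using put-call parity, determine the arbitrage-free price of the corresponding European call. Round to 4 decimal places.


Answer: Call price = 0.8972

Derivation:
Put-call parity: C - P = S_0 * exp(-qT) - K * exp(-rT).
S_0 * exp(-qT) = 11.4300 * 1.00000000 = 11.43000000
K * exp(-rT) = 11.1200 * 0.99908412 = 11.10981541
C = P + S*exp(-qT) - K*exp(-rT)
C = 0.5770 + 11.43000000 - 11.10981541 = 0.8972


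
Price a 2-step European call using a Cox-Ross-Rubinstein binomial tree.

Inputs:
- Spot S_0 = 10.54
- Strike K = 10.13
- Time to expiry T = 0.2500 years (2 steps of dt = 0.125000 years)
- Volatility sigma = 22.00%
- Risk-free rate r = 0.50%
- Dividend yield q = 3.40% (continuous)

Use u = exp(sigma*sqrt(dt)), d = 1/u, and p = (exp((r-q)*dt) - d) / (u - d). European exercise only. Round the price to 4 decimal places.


dt = T/N = 0.125000
u = exp(sigma*sqrt(dt)) = 1.080887; d = 1/u = 0.925166
p = (exp((r-q)*dt) - d) / (u - d) = 0.457328
Discount per step: exp(-r*dt) = 0.999375
Stock lattice S(k, i) with i counting down-moves:
  k=0: S(0,0) = 10.5400
  k=1: S(1,0) = 11.3925; S(1,1) = 9.7513
  k=2: S(2,0) = 12.3141; S(2,1) = 10.5400; S(2,2) = 9.0215
Terminal payoffs V(N, i) = max(S_T - K, 0):
  V(2,0) = 2.184052; V(2,1) = 0.410000; V(2,2) = 0.000000
Backward induction: V(k, i) = exp(-r*dt) * [p * V(k+1, i) + (1-p) * V(k+1, i+1)].
  V(1,0) = exp(-r*dt) * [p*2.184052 + (1-p)*0.410000] = 1.220560
  V(1,1) = exp(-r*dt) * [p*0.410000 + (1-p)*0.000000] = 0.187387
  V(0,0) = exp(-r*dt) * [p*1.220560 + (1-p)*0.187387] = 0.659473

Answer: Price = V(0,0) = 0.6595


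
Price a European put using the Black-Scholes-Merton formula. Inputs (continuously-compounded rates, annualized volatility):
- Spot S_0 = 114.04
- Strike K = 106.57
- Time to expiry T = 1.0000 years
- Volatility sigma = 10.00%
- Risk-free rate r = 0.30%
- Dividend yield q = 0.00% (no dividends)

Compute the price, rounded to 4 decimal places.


Answer: Price = 1.5519

Derivation:
d1 = (ln(S/K) + (r - q + 0.5*sigma^2) * T) / (sigma * sqrt(T)) = 0.75747218
d2 = d1 - sigma * sqrt(T) = 0.65747218
exp(-rT) = 0.99700450; exp(-qT) = 1.00000000
P = K * exp(-rT) * N(-d2) - S_0 * exp(-qT) * N(-d1)
N(-d1) = 0.22438351; N(-d2) = 0.25543868
P = 106.5700 * 0.99700450 * 0.25543868 - 114.0400 * 1.00000000 * 0.22438351 = 1.5519


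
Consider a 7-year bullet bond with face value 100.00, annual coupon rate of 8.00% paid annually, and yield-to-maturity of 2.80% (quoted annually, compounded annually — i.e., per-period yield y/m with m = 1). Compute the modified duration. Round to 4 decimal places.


Coupon per period c = face * coupon_rate / m = 8.000000
Periods per year m = 1; per-period yield y/m = 0.028000
Number of cashflows N = 7
Cashflows (t years, CF_t, discount factor 1/(1+y/m)^(m*t), PV):
  t = 1.0000: CF_t = 8.000000, DF = 0.972763, PV = 7.782101
  t = 2.0000: CF_t = 8.000000, DF = 0.946267, PV = 7.570137
  t = 3.0000: CF_t = 8.000000, DF = 0.920493, PV = 7.363947
  t = 4.0000: CF_t = 8.000000, DF = 0.895422, PV = 7.163372
  t = 5.0000: CF_t = 8.000000, DF = 0.871033, PV = 6.968261
  t = 6.0000: CF_t = 8.000000, DF = 0.847308, PV = 6.778464
  t = 7.0000: CF_t = 108.000000, DF = 0.824230, PV = 89.016795
Price P = sum_t PV_t = 132.643078
First compute Macaulay numerator sum_t t * PV_t:
  t * PV_t at t = 1.0000: 7.782101
  t * PV_t at t = 2.0000: 15.140275
  t * PV_t at t = 3.0000: 22.091840
  t * PV_t at t = 4.0000: 28.653490
  t * PV_t at t = 5.0000: 34.841305
  t * PV_t at t = 6.0000: 40.670784
  t * PV_t at t = 7.0000: 623.117564
Macaulay duration D = 772.297359 / 132.643078 = 5.822372
Modified duration = D / (1 + y/m) = 5.822372 / (1 + 0.028000) = 5.663786

Answer: Modified duration = 5.6638


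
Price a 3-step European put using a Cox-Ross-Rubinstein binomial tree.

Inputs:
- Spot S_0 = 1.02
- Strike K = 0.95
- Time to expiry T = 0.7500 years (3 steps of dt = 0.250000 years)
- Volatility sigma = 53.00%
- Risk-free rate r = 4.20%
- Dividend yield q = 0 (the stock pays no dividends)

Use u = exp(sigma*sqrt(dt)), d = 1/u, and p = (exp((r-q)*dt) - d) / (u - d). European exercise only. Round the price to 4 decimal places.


dt = T/N = 0.250000
u = exp(sigma*sqrt(dt)) = 1.303431; d = 1/u = 0.767206
p = (exp((r-q)*dt) - d) / (u - d) = 0.453819
Discount per step: exp(-r*dt) = 0.989555
Stock lattice S(k, i) with i counting down-moves:
  k=0: S(0,0) = 1.0200
  k=1: S(1,0) = 1.3295; S(1,1) = 0.7826
  k=2: S(2,0) = 1.7329; S(2,1) = 1.0200; S(2,2) = 0.6004
  k=3: S(3,0) = 2.2587; S(3,1) = 1.3295; S(3,2) = 0.7826; S(3,3) = 0.4606
Terminal payoffs V(N, i) = max(K - S_T, 0):
  V(3,0) = 0.000000; V(3,1) = 0.000000; V(3,2) = 0.167450; V(3,3) = 0.489387
Backward induction: V(k, i) = exp(-r*dt) * [p * V(k+1, i) + (1-p) * V(k+1, i+1)].
  V(2,0) = exp(-r*dt) * [p*0.000000 + (1-p)*0.000000] = 0.000000
  V(2,1) = exp(-r*dt) * [p*0.000000 + (1-p)*0.167450] = 0.090503
  V(2,2) = exp(-r*dt) * [p*0.167450 + (1-p)*0.489387] = 0.339700
  V(1,0) = exp(-r*dt) * [p*0.000000 + (1-p)*0.090503] = 0.048914
  V(1,1) = exp(-r*dt) * [p*0.090503 + (1-p)*0.339700] = 0.224242
  V(0,0) = exp(-r*dt) * [p*0.048914 + (1-p)*0.224242] = 0.143164

Answer: Price = V(0,0) = 0.1432


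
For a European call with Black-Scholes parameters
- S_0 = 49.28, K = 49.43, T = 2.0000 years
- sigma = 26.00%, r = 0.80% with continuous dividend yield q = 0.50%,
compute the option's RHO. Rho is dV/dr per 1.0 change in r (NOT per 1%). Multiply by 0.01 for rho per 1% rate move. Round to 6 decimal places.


d1 = 0.1919000555; d2 = -0.1757954707
phi(d1) = 0.3916638436; exp(-qT) = 0.9900498337; exp(-rT) = 0.9841273201
N(d2) = 0.4302273141
Rho = K*T*exp(-rT)*N(d2) = 49.4300 * 2.0000 * 0.9841273201 * 0.4302273141 = 41.857171

Answer: Rho = 41.857171
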